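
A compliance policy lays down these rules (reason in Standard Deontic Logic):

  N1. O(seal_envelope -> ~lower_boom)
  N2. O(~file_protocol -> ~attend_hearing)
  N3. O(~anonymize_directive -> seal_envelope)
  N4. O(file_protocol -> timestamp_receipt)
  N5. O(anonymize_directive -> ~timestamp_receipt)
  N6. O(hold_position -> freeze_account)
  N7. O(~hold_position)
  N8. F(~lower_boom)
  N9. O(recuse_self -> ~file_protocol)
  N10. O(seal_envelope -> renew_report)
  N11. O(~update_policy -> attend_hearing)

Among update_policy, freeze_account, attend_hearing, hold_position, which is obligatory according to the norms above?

F(~lower_boom) at premise 8 means O(lower_boom).
The contrapositive of premise 1 (O(seal_envelope -> ~lower_boom)) is O(lower_boom -> ~seal_envelope), and O(lower_boom) is already established, so O(~seal_envelope).
Premise 3, O(~anonymize_directive -> seal_envelope), contraposes to O(~seal_envelope -> anonymize_directive); with O(~seal_envelope) we get O(anonymize_directive).
From O(anonymize_directive) and premise 5, O(anonymize_directive -> ~timestamp_receipt), we obtain O(~timestamp_receipt).
Premise 4 is O(file_protocol -> timestamp_receipt); contrapositively O(~timestamp_receipt -> ~file_protocol). Since O(~timestamp_receipt) holds, K gives O(~file_protocol).
Premise 2 is O(~file_protocol -> ~attend_hearing); since O(~file_protocol), deontic closure gives O(~attend_hearing).
Premise 11, O(~update_policy -> attend_hearing), contraposes to O(~attend_hearing -> update_policy); with O(~attend_hearing) we get O(update_policy).
So O(update_policy) holds — update_policy is obligatory. None of the other listed options is made obligatory by any chain of premises.

update_policy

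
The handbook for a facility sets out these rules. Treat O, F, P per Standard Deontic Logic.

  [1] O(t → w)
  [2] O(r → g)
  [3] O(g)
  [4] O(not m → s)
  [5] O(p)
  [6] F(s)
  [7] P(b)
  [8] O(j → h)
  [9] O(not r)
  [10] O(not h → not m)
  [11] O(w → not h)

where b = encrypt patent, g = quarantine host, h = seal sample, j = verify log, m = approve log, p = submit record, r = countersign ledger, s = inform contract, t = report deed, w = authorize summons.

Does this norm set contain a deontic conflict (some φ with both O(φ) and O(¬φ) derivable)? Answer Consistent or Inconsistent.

Consistent

Premise 2 is O(r → g); even if O(g) held, inferring O(r) would be affirming the consequent — invalid.
So O(r) is not derivable, and the apparent clash with O(not r) does not arise.
A world satisfying every obligation exists (e.g. b=false, g=true, h=true, j=false, m=true, p=true, r=false, s=false, t=false, w=false); no atom is both obligatory and forbidden, so the set is consistent.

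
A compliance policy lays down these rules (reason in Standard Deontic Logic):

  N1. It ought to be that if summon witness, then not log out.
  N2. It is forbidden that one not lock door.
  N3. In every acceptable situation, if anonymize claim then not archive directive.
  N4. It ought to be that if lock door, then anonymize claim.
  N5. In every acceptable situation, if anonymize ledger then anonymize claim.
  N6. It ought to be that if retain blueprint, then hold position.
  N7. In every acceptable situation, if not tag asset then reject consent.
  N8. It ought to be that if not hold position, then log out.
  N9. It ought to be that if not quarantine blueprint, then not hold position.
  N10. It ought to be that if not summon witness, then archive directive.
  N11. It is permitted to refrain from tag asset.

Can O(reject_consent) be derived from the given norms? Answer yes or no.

No

Premise 7 is O(¬tag_asset → reject_consent), but O(¬tag_asset) is not derivable from the premises (the permission P(¬tag_asset) asserts only ¬O(tag_asset), not O(¬tag_asset)), so it does not yield O(reject_consent).
No other premise forces O(reject_consent). An ideal world satisfying every premise can still have reject_consent false, so O(reject_consent) is not derivable.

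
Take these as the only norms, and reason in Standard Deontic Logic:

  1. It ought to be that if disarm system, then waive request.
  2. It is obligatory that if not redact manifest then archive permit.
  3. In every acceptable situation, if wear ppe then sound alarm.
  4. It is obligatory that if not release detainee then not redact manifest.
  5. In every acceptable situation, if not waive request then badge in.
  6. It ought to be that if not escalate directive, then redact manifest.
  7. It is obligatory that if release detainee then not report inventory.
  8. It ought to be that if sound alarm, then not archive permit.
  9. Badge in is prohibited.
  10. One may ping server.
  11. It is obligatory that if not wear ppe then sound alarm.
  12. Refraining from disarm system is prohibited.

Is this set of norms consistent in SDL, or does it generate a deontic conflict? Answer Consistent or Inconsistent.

Premise 5 is O(¬waive_request → badge_in), but O(¬waive_request) is not derivable from the premises, so it does not yield O(badge_in).
So O(badge_in) is not derivable, and the apparent clash with O(¬badge_in) does not arise.
A world satisfying every obligation exists (e.g. archive_permit=false, badge_in=false, disarm_system=true, escalate_directive=false, ping_server=false, redact_manifest=true, release_detainee=true, report_inventory=false, sound_alarm=true, waive_request=true, wear_ppe=false); no atom is both obligatory and forbidden, so the set is consistent.

Consistent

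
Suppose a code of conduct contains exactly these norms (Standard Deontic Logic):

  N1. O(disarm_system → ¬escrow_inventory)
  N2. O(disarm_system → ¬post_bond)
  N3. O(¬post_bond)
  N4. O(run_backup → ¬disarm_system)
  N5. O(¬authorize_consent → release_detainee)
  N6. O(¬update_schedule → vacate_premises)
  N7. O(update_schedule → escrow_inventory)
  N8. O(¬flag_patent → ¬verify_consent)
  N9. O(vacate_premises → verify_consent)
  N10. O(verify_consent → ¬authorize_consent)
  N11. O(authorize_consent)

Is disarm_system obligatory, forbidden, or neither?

Forbidden

From premise 11 we have O(authorize_consent).
Premise 10, O(verify_consent → ¬authorize_consent), contraposes to O(authorize_consent → ¬verify_consent); with O(authorize_consent) we get O(¬verify_consent).
The contrapositive of premise 9 (O(vacate_premises → verify_consent)) is O(¬verify_consent → ¬vacate_premises), and O(¬verify_consent) is already established, so O(¬vacate_premises).
Premise 6, O(¬update_schedule → vacate_premises), contraposes to O(¬vacate_premises → update_schedule); with O(¬vacate_premises) we get O(update_schedule).
With premise 7, O(update_schedule → escrow_inventory), the K-axiom yields O(escrow_inventory).
Premise 1, O(disarm_system → ¬escrow_inventory), contraposes to O(escrow_inventory → ¬disarm_system); with O(escrow_inventory) we get O(¬disarm_system).
Premises 2, 3, 4, 5, 8 do not contribute to this derivation.
Thus O(¬disarm_system), which is F(disarm_system): disarm_system is forbidden.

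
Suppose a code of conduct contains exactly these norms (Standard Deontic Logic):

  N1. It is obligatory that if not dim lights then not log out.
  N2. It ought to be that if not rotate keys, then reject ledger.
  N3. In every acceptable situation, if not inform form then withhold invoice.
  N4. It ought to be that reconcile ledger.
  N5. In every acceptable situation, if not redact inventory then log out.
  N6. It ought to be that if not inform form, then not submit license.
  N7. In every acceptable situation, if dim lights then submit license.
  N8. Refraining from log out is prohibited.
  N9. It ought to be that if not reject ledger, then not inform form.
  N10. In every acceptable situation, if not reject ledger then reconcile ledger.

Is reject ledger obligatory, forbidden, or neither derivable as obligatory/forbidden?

Obligatory

F(¬log_out) at premise 8 means O(log_out).
Premise 1, O(¬dim_lights → ¬log_out), contraposes to O(log_out → dim_lights); with O(log_out) we get O(dim_lights).
From O(dim_lights) and premise 7, O(dim_lights → submit_license), we obtain O(submit_license).
Premise 6, O(¬inform_form → ¬submit_license), contraposes to O(submit_license → inform_form); with O(submit_license) we get O(inform_form).
The contrapositive of premise 9 (O(¬reject_ledger → ¬inform_form)) is O(inform_form → reject_ledger), and O(inform_form) is already established, so O(reject_ledger).
Premises 2, 3, 4, 5, 10 do not contribute to this derivation.
Hence reject_ledger is obligatory.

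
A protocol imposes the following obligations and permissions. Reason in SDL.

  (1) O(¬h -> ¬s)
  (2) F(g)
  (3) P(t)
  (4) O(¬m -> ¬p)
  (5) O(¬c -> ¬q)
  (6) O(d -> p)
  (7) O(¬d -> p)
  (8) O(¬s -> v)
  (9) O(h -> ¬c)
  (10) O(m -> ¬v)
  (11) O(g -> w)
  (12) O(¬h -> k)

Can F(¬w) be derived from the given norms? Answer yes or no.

No

Premise 11 is O(g -> w), but O(g) is not derivable from the premises, so it does not yield O(w).
No other premise forces O(w). An ideal world satisfying every premise can still have ¬w true, so F(¬w) is not derivable.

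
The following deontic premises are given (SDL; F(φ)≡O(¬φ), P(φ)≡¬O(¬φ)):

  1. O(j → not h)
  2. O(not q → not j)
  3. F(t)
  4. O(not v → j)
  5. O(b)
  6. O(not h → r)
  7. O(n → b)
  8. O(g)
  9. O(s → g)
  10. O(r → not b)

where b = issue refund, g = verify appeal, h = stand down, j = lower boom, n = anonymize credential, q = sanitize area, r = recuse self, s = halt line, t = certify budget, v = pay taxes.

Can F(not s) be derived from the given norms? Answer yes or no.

Premise 9 is O(s → g); even if O(g) held, inferring O(s) would be affirming the consequent — invalid.
No other premise forces O(s). An ideal world satisfying every premise can still have not s true, so F(not s) is not derivable.

No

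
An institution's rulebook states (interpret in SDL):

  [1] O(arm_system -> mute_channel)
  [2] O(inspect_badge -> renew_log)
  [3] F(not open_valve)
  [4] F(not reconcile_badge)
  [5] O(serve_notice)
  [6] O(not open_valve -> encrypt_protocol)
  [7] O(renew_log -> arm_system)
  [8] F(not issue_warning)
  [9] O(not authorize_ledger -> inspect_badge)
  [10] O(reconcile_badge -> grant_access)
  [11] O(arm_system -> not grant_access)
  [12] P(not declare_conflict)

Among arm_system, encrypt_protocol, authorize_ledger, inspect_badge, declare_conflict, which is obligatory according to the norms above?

authorize_ledger

F(not reconcile_badge) at premise 4 means O(reconcile_badge).
With premise 10, O(reconcile_badge -> grant_access), the K-axiom yields O(grant_access).
Premise 11, O(arm_system -> not grant_access), contraposes to O(grant_access -> not arm_system); with O(grant_access) we get O(not arm_system).
The contrapositive of premise 7 (O(renew_log -> arm_system)) is O(not arm_system -> not renew_log), and O(not arm_system) is already established, so O(not renew_log).
Premise 2 is O(inspect_badge -> renew_log); contrapositively O(not renew_log -> not inspect_badge). Since O(not renew_log) holds, K gives O(not inspect_badge).
Premise 9 is O(not authorize_ledger -> inspect_badge); contrapositively O(not inspect_badge -> authorize_ledger). Since O(not inspect_badge) holds, K gives O(authorize_ledger).
So O(authorize_ledger) holds — authorize_ledger is obligatory. None of the other listed options is made obligatory by any chain of premises.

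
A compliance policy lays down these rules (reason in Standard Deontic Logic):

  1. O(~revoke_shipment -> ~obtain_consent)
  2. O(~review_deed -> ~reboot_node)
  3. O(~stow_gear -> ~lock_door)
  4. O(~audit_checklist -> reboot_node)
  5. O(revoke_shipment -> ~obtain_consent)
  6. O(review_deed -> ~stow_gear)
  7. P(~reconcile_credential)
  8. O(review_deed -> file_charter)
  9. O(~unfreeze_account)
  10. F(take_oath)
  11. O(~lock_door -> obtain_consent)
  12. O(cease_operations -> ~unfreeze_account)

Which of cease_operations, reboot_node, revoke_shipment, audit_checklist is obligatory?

Premises 5 and 1 are O(revoke_shipment -> ~obtain_consent) and O(~revoke_shipment -> ~obtain_consent); every ideal world satisfies revoke_shipment or ~revoke_shipment, so in either case ~obtain_consent holds — hence O(~obtain_consent).
Premise 11 is O(~lock_door -> obtain_consent); contrapositively O(~obtain_consent -> lock_door). Since O(~obtain_consent) holds, K gives O(lock_door).
Premise 3, O(~stow_gear -> ~lock_door), contraposes to O(lock_door -> stow_gear); with O(lock_door) we get O(stow_gear).
Premise 6 is O(review_deed -> ~stow_gear); contrapositively O(stow_gear -> ~review_deed). Since O(stow_gear) holds, K gives O(~review_deed).
From O(~review_deed) and premise 2, O(~review_deed -> ~reboot_node), we obtain O(~reboot_node).
Premise 4 is O(~audit_checklist -> reboot_node); contrapositively O(~reboot_node -> audit_checklist). Since O(~reboot_node) holds, K gives O(audit_checklist).
So O(audit_checklist) holds — audit_checklist is obligatory. None of the other listed options is made obligatory by any chain of premises.

audit_checklist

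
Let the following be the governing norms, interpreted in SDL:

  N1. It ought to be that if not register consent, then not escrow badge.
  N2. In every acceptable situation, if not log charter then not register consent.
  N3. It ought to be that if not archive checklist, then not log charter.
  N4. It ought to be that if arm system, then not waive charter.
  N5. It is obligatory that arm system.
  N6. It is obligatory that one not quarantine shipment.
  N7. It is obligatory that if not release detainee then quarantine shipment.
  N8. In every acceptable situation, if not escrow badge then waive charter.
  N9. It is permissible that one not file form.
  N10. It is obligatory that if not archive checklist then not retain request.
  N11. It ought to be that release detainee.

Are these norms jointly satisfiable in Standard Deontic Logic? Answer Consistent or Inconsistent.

Premise 7 is O(¬release_detainee → quarantine_shipment), but O(¬release_detainee) is not derivable from the premises, so it does not yield O(quarantine_shipment).
So O(quarantine_shipment) is not derivable, and the apparent clash with O(¬quarantine_shipment) does not arise.
A world satisfying every obligation exists (e.g. archive_checklist=true, arm_system=true, escrow_badge=true, file_form=false, log_charter=true, quarantine_shipment=false, register_consent=true, release_detainee=true, retain_request=false, waive_charter=false); no atom is both obligatory and forbidden, so the set is consistent.

Consistent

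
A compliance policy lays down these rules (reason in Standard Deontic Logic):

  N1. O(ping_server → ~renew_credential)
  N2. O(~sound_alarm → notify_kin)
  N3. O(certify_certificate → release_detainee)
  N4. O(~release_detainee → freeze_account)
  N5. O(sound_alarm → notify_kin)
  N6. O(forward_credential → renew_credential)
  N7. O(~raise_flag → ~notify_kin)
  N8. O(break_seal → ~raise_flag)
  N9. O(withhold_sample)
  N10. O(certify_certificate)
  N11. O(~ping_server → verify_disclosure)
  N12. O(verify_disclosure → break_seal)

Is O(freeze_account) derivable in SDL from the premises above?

No

Premise 4 is O(~release_detainee → freeze_account), but O(~release_detainee) is not derivable from the premises, so it does not yield O(freeze_account).
No other premise forces O(freeze_account). An ideal world satisfying every premise can still have freeze_account false, so O(freeze_account) is not derivable.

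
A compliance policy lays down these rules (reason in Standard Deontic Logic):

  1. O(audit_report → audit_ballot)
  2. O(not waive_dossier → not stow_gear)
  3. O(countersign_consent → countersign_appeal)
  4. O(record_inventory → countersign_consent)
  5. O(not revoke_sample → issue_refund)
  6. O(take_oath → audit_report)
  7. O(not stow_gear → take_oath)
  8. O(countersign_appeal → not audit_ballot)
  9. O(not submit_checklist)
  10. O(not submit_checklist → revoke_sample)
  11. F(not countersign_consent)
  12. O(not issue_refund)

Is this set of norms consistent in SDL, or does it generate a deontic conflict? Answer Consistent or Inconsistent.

Consistent

Premise 5 is O(not revoke_sample → issue_refund), but O(not revoke_sample) is not derivable from the premises, so it does not yield O(issue_refund).
So O(issue_refund) is not derivable, and the apparent clash with O(not issue_refund) does not arise.
A world satisfying every obligation exists (e.g. audit_ballot=false, audit_report=false, countersign_appeal=true, countersign_consent=true, issue_refund=false, record_inventory=false, revoke_sample=true, stow_gear=true, submit_checklist=false, take_oath=false, waive_dossier=true); no atom is both obligatory and forbidden, so the set is consistent.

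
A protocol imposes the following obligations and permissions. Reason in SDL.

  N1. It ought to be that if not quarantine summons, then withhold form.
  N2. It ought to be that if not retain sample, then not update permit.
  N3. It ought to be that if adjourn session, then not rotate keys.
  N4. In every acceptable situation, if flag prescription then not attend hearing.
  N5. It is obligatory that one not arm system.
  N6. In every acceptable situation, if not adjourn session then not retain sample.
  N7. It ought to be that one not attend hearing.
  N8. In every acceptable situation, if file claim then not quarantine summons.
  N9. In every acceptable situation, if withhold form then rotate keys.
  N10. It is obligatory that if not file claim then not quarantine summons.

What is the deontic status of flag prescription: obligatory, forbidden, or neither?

Neither

Premise 4 is O(flag_prescription → ¬attend_hearing); even if O(¬attend_hearing) held, inferring O(flag_prescription) would be affirming the consequent — invalid.
No premise or chain of K-axiom applications forces O(flag_prescription), and none forces O(¬flag_prescription). So flag_prescription is neither obligatory nor forbidden under these norms.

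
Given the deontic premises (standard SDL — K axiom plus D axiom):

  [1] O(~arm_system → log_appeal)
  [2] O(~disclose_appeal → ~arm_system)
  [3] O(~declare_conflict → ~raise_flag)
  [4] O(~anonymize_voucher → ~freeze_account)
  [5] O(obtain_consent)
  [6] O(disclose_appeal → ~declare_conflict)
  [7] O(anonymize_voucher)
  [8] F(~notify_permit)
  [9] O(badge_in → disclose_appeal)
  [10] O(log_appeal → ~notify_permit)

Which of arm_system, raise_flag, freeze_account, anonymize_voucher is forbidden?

raise_flag

F(~notify_permit) at premise 8 means O(notify_permit).
Premise 10, O(log_appeal → ~notify_permit), contraposes to O(notify_permit → ~log_appeal); with O(notify_permit) we get O(~log_appeal).
Premise 1 is O(~arm_system → log_appeal); contrapositively O(~log_appeal → arm_system). Since O(~log_appeal) holds, K gives O(arm_system).
Premise 2 is O(~disclose_appeal → ~arm_system); contrapositively O(arm_system → disclose_appeal). Since O(arm_system) holds, K gives O(disclose_appeal).
From O(disclose_appeal) and premise 6, O(disclose_appeal → ~declare_conflict), we obtain O(~declare_conflict).
From O(~declare_conflict) and premise 3, O(~declare_conflict → ~raise_flag), we obtain O(~raise_flag).
So O(~raise_flag) holds, i.e. raise_flag is forbidden. None of the other listed options is forbidden under the premises.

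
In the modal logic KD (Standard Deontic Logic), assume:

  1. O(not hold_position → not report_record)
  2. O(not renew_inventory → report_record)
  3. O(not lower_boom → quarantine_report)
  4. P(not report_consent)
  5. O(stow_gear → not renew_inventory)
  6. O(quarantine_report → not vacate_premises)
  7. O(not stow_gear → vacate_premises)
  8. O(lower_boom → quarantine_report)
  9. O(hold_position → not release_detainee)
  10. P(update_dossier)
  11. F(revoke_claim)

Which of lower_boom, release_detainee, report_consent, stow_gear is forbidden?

By case analysis on lower_boom: premise 8 gives O(lower_boom → quarantine_report) and premise 3 gives O(not lower_boom → quarantine_report), so O(quarantine_report) either way.
With premise 6, O(quarantine_report → not vacate_premises), the K-axiom yields O(not vacate_premises).
Premise 7 is O(not stow_gear → vacate_premises); contrapositively O(not vacate_premises → stow_gear). Since O(not vacate_premises) holds, K gives O(stow_gear).
Premise 5 is O(stow_gear → not renew_inventory); since O(stow_gear), deontic closure gives O(not renew_inventory).
From O(not renew_inventory) and premise 2, O(not renew_inventory → report_record), we obtain O(report_record).
Premise 1, O(not hold_position → not report_record), contraposes to O(report_record → hold_position); with O(report_record) we get O(hold_position).
Premise 9 is O(hold_position → not release_detainee); since O(hold_position), deontic closure gives O(not release_detainee).
So O(not release_detainee) holds, i.e. release_detainee is forbidden. None of the other listed options is forbidden under the premises.

release_detainee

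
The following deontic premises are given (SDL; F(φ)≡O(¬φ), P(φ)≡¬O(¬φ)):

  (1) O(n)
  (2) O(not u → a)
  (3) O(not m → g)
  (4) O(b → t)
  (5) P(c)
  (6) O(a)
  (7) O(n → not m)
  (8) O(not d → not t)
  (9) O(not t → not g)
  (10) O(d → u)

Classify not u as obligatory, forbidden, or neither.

From premise 1 we have O(n).
With premise 7, O(n → not m), the K-axiom yields O(not m).
With premise 3, O(not m → g), the K-axiom yields O(g).
Premise 9, O(not t → not g), contraposes to O(g → t); with O(g) we get O(t).
Premise 8 is O(not d → not t); contrapositively O(t → d). Since O(t) holds, K gives O(d).
From O(d) and premise 10, O(d → u), we obtain O(u).
Premises 2, 4, 5, 6 do not contribute to this derivation.
Thus O(u), which is F(not u): not u is forbidden.

Forbidden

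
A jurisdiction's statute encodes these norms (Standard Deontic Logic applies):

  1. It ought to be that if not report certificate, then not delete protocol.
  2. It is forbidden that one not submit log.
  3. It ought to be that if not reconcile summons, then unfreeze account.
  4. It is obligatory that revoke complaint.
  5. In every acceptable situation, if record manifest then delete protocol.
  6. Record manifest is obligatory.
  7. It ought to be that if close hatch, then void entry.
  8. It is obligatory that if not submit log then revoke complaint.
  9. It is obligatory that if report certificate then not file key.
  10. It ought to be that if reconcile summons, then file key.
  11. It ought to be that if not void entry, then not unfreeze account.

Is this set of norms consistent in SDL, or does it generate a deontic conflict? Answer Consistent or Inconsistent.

Consistent

Premise 8 is O(¬submit_log → revoke_complaint); even if O(revoke_complaint) held, inferring O(¬submit_log) would be affirming the consequent — invalid.
So O(¬submit_log) is not derivable, and the apparent clash with O(submit_log) does not arise.
A world satisfying every obligation exists (e.g. close_hatch=false, delete_protocol=true, file_key=false, reconcile_summons=false, record_manifest=true, report_certificate=true, revoke_complaint=true, submit_log=true, unfreeze_account=true, void_entry=true); no atom is both obligatory and forbidden, so the set is consistent.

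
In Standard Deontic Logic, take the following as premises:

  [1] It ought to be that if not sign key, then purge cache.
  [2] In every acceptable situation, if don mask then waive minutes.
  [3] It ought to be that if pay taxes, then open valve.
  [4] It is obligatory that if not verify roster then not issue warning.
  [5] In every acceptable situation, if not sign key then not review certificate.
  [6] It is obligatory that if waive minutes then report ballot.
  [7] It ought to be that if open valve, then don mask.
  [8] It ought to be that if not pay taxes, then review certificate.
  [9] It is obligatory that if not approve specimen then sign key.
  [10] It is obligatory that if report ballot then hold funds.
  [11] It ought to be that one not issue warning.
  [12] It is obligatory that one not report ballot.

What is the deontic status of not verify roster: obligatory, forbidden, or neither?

Neither

Premise 4 is O(¬verify_roster → ¬issue_warning); even if O(¬issue_warning) held, inferring O(¬verify_roster) would be affirming the consequent — invalid.
No premise or chain of K-axiom applications forces O(¬verify_roster), and none forces O(verify_roster). So ¬verify_roster is neither obligatory nor forbidden under these norms.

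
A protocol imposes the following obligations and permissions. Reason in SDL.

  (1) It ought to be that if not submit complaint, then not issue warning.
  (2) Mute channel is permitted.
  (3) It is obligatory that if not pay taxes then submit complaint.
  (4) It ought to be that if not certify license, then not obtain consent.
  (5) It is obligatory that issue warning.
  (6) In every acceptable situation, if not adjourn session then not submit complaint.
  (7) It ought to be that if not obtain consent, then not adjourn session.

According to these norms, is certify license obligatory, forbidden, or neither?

Premise 5 gives O(issue_warning).
The contrapositive of premise 1 (O(¬submit_complaint → ¬issue_warning)) is O(issue_warning → submit_complaint), and O(issue_warning) is already established, so O(submit_complaint).
Premise 6, O(¬adjourn_session → ¬submit_complaint), contraposes to O(submit_complaint → adjourn_session); with O(submit_complaint) we get O(adjourn_session).
Premise 7, O(¬obtain_consent → ¬adjourn_session), contraposes to O(adjourn_session → obtain_consent); with O(adjourn_session) we get O(obtain_consent).
The contrapositive of premise 4 (O(¬certify_license → ¬obtain_consent)) is O(obtain_consent → certify_license), and O(obtain_consent) is already established, so O(certify_license).
Premises 2, 3 do not contribute to this derivation.
Hence certify_license is obligatory.

Obligatory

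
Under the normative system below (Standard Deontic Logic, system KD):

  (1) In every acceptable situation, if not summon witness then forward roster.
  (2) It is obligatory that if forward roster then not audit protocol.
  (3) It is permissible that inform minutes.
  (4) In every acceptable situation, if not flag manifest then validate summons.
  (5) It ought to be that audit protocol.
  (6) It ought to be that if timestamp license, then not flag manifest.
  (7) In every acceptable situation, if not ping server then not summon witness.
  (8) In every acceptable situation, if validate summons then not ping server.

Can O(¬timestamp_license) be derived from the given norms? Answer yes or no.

Premise 5 gives O(audit_protocol).
Premise 2, O(forward_roster → ¬audit_protocol), contraposes to O(audit_protocol → ¬forward_roster); with O(audit_protocol) we get O(¬forward_roster).
Premise 1 is O(¬summon_witness → forward_roster); contrapositively O(¬forward_roster → summon_witness). Since O(¬forward_roster) holds, K gives O(summon_witness).
Premise 7, O(¬ping_server → ¬summon_witness), contraposes to O(summon_witness → ping_server); with O(summon_witness) we get O(ping_server).
Premise 8 is O(validate_summons → ¬ping_server); contrapositively O(ping_server → ¬validate_summons). Since O(ping_server) holds, K gives O(¬validate_summons).
Premise 4 is O(¬flag_manifest → validate_summons); contrapositively O(¬validate_summons → flag_manifest). Since O(¬validate_summons) holds, K gives O(flag_manifest).
Premise 6, O(timestamp_license → ¬flag_manifest), contraposes to O(flag_manifest → ¬timestamp_license); with O(flag_manifest) we get O(¬timestamp_license).
Premise 3 does not contribute to this derivation.
So O(¬timestamp_license) follows.

Yes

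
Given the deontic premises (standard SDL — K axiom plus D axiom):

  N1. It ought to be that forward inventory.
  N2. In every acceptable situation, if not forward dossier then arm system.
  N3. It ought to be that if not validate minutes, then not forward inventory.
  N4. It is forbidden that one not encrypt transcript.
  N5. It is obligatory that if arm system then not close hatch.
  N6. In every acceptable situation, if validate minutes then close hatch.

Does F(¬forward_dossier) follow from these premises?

Yes

Premise 1 states O(forward_inventory) outright.
Premise 3 is O(¬validate_minutes → ¬forward_inventory); contrapositively O(forward_inventory → validate_minutes). Since O(forward_inventory) holds, K gives O(validate_minutes).
Applying K to premise 6 (O(validate_minutes → close_hatch)) and O(validate_minutes) yields O(close_hatch).
Premise 5, O(arm_system → ¬close_hatch), contraposes to O(close_hatch → ¬arm_system); with O(close_hatch) we get O(¬arm_system).
The contrapositive of premise 2 (O(¬forward_dossier → arm_system)) is O(¬arm_system → forward_dossier), and O(¬arm_system) is already established, so O(forward_dossier).
Premise 4 does not contribute to this derivation.
So O(forward_dossier) holds, i.e. F(¬forward_dossier). The claim follows.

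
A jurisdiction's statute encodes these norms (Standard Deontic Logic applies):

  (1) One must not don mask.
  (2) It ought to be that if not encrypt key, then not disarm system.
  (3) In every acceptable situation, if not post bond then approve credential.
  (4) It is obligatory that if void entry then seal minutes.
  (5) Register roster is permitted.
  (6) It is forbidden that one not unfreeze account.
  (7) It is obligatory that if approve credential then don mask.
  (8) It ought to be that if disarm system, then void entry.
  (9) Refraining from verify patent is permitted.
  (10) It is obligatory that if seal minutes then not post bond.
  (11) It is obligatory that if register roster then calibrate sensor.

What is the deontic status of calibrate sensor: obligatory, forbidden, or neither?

Premise 11 is O(register_roster → calibrate_sensor), but O(register_roster) is not derivable from the premises (the permission P(register_roster) asserts only ¬O(¬register_roster), not O(register_roster)), so it does not yield O(calibrate_sensor).
No premise or chain of K-axiom applications forces O(calibrate_sensor), and none forces O(¬calibrate_sensor). So calibrate_sensor is neither obligatory nor forbidden under these norms.

Neither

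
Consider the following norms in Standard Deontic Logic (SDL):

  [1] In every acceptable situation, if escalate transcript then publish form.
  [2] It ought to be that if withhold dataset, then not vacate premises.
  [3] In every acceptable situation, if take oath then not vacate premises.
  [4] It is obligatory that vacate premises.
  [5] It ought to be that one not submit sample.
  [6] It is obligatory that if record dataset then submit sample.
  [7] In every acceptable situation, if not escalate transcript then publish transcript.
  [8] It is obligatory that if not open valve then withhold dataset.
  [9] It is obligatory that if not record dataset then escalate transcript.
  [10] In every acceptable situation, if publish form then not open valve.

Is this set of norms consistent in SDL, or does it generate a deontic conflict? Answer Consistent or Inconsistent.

Inconsistent

Premise 5 gives O(¬submit_sample).
Premise 6, O(record_dataset → submit_sample), contraposes to O(¬submit_sample → ¬record_dataset); with O(¬submit_sample) we get O(¬record_dataset).
With premise 9, O(¬record_dataset → escalate_transcript), the K-axiom yields O(escalate_transcript).
Premise 1 is O(escalate_transcript → publish_form); since O(escalate_transcript), deontic closure gives O(publish_form).
With premise 10, O(publish_form → ¬open_valve), the K-axiom yields O(¬open_valve).
Applying K to premise 8 (O(¬open_valve → withhold_dataset)) and O(¬open_valve) yields O(withhold_dataset).
With premise 2, O(withhold_dataset → ¬vacate_premises), the K-axiom yields O(¬vacate_premises).
But premise 4 directly asserts O(vacate_premises).
We now have both O(¬vacate_premises) and O(vacate_premises) — vacate_premises is simultaneously obligatory and forbidden, violating the D-axiom.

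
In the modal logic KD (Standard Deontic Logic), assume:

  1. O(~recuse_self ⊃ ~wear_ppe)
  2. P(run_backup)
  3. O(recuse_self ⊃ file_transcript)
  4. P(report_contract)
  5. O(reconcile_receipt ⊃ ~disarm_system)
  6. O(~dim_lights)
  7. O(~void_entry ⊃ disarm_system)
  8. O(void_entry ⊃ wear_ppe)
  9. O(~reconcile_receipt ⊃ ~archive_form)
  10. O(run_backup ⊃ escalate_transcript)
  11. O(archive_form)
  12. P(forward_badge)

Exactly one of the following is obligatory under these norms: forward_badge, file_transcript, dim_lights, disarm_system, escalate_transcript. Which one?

file_transcript

Premise 11 gives O(archive_form).
Premise 9, O(~reconcile_receipt ⊃ ~archive_form), contraposes to O(archive_form ⊃ reconcile_receipt); with O(archive_form) we get O(reconcile_receipt).
With premise 5, O(reconcile_receipt ⊃ ~disarm_system), the K-axiom yields O(~disarm_system).
Premise 7, O(~void_entry ⊃ disarm_system), contraposes to O(~disarm_system ⊃ void_entry); with O(~disarm_system) we get O(void_entry).
Premise 8 is O(void_entry ⊃ wear_ppe); since O(void_entry), deontic closure gives O(wear_ppe).
The contrapositive of premise 1 (O(~recuse_self ⊃ ~wear_ppe)) is O(wear_ppe ⊃ recuse_self), and O(wear_ppe) is already established, so O(recuse_self).
Applying K to premise 3 (O(recuse_self ⊃ file_transcript)) and O(recuse_self) yields O(file_transcript).
So O(file_transcript) holds — file_transcript is obligatory. None of the other listed options is made obligatory by any chain of premises.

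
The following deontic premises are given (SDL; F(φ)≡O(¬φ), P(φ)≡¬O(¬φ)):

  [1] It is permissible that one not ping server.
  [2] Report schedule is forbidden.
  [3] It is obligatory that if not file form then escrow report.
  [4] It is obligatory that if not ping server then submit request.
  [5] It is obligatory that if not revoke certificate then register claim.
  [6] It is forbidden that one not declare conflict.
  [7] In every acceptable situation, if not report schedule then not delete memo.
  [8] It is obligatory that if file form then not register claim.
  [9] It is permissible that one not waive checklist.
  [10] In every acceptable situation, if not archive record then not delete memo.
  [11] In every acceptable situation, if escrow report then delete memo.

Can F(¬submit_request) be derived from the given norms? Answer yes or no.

Premise 4 is O(¬ping_server → submit_request), but O(¬ping_server) is not derivable from the premises (the permission P(¬ping_server) asserts only ¬O(ping_server), not O(¬ping_server)), so it does not yield O(submit_request).
No other premise forces O(submit_request). An ideal world satisfying every premise can still have ¬submit_request true, so F(¬submit_request) is not derivable.

No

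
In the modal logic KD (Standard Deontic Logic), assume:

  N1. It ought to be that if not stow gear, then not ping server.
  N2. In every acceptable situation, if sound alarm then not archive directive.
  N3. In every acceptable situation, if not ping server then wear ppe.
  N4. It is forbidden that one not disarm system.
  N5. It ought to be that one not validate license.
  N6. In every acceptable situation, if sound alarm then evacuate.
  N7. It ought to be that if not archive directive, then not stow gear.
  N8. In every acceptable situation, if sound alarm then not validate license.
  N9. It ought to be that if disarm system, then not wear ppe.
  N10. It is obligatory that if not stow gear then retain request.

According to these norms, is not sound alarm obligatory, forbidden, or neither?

Premise 4, F(¬disarm_system), is equivalent to O(disarm_system).
With premise 9, O(disarm_system → ¬wear_ppe), the K-axiom yields O(¬wear_ppe).
The contrapositive of premise 3 (O(¬ping_server → wear_ppe)) is O(¬wear_ppe → ping_server), and O(¬wear_ppe) is already established, so O(ping_server).
Premise 1 is O(¬stow_gear → ¬ping_server); contrapositively O(ping_server → stow_gear). Since O(ping_server) holds, K gives O(stow_gear).
Premise 7 is O(¬archive_directive → ¬stow_gear); contrapositively O(stow_gear → archive_directive). Since O(stow_gear) holds, K gives O(archive_directive).
Premise 2 is O(sound_alarm → ¬archive_directive); contrapositively O(archive_directive → ¬sound_alarm). Since O(archive_directive) holds, K gives O(¬sound_alarm).
Premises 5, 6, 8, 10 do not contribute to this derivation.
Hence ¬sound_alarm is obligatory.

Obligatory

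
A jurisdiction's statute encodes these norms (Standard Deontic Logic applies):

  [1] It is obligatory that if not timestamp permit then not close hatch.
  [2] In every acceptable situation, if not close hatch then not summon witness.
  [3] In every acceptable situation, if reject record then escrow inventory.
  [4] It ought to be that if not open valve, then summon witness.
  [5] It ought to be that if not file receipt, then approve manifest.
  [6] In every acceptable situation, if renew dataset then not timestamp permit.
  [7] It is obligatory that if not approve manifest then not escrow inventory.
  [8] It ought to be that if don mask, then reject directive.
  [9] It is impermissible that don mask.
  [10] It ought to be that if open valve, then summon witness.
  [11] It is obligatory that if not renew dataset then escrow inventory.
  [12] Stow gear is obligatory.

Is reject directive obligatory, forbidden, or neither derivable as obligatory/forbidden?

Neither

Premise 8 is O(don_mask → reject_directive), but O(don_mask) is not derivable from the premises, so it does not yield O(reject_directive).
No premise or chain of K-axiom applications forces O(reject_directive), and none forces O(¬reject_directive). So reject_directive is neither obligatory nor forbidden under these norms.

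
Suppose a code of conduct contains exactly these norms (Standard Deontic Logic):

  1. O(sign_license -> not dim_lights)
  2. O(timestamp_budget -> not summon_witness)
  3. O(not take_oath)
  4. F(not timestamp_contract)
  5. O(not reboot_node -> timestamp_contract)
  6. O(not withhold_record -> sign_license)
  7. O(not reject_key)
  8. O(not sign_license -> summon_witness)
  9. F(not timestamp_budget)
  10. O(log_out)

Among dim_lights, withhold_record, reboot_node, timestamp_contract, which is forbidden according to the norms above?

F(not timestamp_budget) at premise 9 means O(timestamp_budget).
From O(timestamp_budget) and premise 2, O(timestamp_budget -> not summon_witness), we obtain O(not summon_witness).
The contrapositive of premise 8 (O(not sign_license -> summon_witness)) is O(not summon_witness -> sign_license), and O(not summon_witness) is already established, so O(sign_license).
Premise 1 is O(sign_license -> not dim_lights); since O(sign_license), deontic closure gives O(not dim_lights).
So O(not dim_lights) holds, i.e. dim_lights is forbidden. None of the other listed options is forbidden under the premises.

dim_lights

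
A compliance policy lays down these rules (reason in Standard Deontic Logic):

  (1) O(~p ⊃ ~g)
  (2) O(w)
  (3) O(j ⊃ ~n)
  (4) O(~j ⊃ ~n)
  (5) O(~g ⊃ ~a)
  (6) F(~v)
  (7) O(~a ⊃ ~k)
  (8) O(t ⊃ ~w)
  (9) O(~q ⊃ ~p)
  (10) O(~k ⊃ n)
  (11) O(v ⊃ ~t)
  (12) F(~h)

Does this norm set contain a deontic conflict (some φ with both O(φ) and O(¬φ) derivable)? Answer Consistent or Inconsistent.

Consistent

Premise 8 is O(t ⊃ ~w), but O(t) is not derivable from the premises, so it does not yield O(~w).
So O(~w) is not derivable, and the apparent clash with O(w) does not arise.
A world satisfying every obligation exists (e.g. a=true, g=true, h=true, j=false, k=true, n=false, p=true, q=true, t=false, v=true, w=true); no atom is both obligatory and forbidden, so the set is consistent.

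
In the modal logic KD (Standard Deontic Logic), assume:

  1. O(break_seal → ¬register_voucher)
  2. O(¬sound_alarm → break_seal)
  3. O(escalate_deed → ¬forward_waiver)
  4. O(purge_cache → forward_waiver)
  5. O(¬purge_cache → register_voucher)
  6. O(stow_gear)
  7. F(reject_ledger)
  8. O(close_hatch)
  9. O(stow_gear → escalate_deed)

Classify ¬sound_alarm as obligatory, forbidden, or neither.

Premise 6 gives O(stow_gear).
With premise 9, O(stow_gear → escalate_deed), the K-axiom yields O(escalate_deed).
With premise 3, O(escalate_deed → ¬forward_waiver), the K-axiom yields O(¬forward_waiver).
Premise 4 is O(purge_cache → forward_waiver); contrapositively O(¬forward_waiver → ¬purge_cache). Since O(¬forward_waiver) holds, K gives O(¬purge_cache).
With premise 5, O(¬purge_cache → register_voucher), the K-axiom yields O(register_voucher).
Premise 1 is O(break_seal → ¬register_voucher); contrapositively O(register_voucher → ¬break_seal). Since O(register_voucher) holds, K gives O(¬break_seal).
Premise 2 is O(¬sound_alarm → break_seal); contrapositively O(¬break_seal → sound_alarm). Since O(¬break_seal) holds, K gives O(sound_alarm).
Premises 7, 8 do not contribute to this derivation.
Thus O(sound_alarm), which is F(¬sound_alarm): ¬sound_alarm is forbidden.

Forbidden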